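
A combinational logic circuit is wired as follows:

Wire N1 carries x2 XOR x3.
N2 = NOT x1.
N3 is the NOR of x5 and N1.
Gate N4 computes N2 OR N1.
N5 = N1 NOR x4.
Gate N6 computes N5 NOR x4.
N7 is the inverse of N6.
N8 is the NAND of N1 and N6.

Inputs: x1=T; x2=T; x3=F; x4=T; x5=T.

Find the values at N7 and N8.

N1 = x2 XOR x3 = T XOR F = T
N5 = N1 NOR x4 = T NOR T = F
N6 = N5 NOR x4 = F NOR T = F
N7 = NOT N6 = NOT F = T
N8 = N1 NAND N6 = T NAND F = T

N7 = T, N8 = T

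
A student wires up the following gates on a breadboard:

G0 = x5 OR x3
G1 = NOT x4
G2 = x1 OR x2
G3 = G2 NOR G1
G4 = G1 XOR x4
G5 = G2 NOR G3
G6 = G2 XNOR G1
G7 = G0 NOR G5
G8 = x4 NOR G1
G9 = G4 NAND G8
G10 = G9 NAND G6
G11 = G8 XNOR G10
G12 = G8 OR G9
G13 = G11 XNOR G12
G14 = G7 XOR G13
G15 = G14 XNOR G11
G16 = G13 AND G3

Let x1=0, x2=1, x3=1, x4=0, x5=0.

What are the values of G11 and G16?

G1 = NOT x4 = NOT 0 = 1
G2 = x1 OR x2 = 0 OR 1 = 1
G3 = G2 NOR G1 = 1 NOR 1 = 0
G4 = G1 XOR x4 = 1 XOR 0 = 1
G6 = G2 XNOR G1 = 1 XNOR 1 = 1
G8 = x4 NOR G1 = 0 NOR 1 = 0
G9 = G4 NAND G8 = 1 NAND 0 = 1
G10 = G9 NAND G6 = 1 NAND 1 = 0
G11 = G8 XNOR G10 = 0 XNOR 0 = 1
G12 = G8 OR G9 = 0 OR 1 = 1
G13 = G11 XNOR G12 = 1 XNOR 1 = 1
G16 = G13 AND G3 = 1 AND 0 = 0

G11 = 1, G16 = 0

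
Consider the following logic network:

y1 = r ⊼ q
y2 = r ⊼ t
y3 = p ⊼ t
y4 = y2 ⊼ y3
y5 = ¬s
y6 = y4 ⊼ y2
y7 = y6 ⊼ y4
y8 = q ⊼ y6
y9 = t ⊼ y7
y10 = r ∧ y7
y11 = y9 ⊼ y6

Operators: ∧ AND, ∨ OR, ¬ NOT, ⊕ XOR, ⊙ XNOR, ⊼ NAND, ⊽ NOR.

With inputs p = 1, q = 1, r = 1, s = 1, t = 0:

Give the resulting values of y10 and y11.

y10 = 1, y11 = 0

y2 = r NAND t = 1 NAND 0 = 1
y3 = p NAND t = 1 NAND 0 = 1
y4 = y2 NAND y3 = 1 NAND 1 = 0
y6 = y4 NAND y2 = 0 NAND 1 = 1
y7 = y6 NAND y4 = 1 NAND 0 = 1
y9 = t NAND y7 = 0 NAND 1 = 1
y10 = r AND y7 = 1 AND 1 = 1
y11 = y9 NAND y6 = 1 NAND 1 = 0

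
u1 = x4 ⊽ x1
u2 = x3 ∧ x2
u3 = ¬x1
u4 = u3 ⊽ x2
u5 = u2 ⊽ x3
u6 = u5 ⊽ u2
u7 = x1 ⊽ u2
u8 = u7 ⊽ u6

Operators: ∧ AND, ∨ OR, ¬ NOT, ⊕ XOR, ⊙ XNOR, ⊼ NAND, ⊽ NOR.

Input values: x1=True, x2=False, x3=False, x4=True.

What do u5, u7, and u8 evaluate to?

u5 = True, u7 = False, u8 = True

u2 = x3 AND x2 = False AND False = False
u5 = u2 NOR x3 = False NOR False = True
u6 = u5 NOR u2 = True NOR False = False
u7 = x1 NOR u2 = True NOR False = False
u8 = u7 NOR u6 = False NOR False = True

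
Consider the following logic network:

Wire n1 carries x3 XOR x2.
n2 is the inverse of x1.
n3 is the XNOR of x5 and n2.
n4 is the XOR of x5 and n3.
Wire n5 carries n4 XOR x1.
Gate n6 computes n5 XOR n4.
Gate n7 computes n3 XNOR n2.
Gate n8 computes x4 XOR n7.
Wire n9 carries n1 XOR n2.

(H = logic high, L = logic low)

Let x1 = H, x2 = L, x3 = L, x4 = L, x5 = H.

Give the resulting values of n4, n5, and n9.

n4 = H, n5 = L, n9 = L

n1 = x3 XOR x2 = L XOR L = L
n2 = NOT x1 = NOT H = L
n3 = x5 XNOR n2 = H XNOR L = L
n4 = x5 XOR n3 = H XOR L = H
n5 = n4 XOR x1 = H XOR H = L
n9 = n1 XOR n2 = L XOR L = L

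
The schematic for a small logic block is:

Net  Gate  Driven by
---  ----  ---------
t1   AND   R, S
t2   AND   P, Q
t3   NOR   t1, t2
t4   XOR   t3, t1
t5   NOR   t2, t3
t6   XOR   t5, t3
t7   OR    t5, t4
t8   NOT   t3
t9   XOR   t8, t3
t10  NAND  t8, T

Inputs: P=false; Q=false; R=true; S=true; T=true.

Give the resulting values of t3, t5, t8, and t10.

t1 = R AND S = true AND true = true
t2 = P AND Q = false AND false = false
t3 = t1 NOR t2 = true NOR false = false
t5 = t2 NOR t3 = false NOR false = true
t8 = NOT t3 = NOT false = true
t10 = t8 NAND T = true NAND true = false

t3 = false, t5 = true, t8 = true, t10 = false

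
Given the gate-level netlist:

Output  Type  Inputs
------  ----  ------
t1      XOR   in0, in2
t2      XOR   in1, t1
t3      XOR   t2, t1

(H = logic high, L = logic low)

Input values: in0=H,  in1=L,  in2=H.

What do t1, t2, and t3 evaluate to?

t1 = L  t2 = L  t3 = L

t1 = in0 XOR in2 = H XOR H = L
t2 = in1 XOR t1 = L XOR L = L
t3 = t2 XOR t1 = L XOR L = L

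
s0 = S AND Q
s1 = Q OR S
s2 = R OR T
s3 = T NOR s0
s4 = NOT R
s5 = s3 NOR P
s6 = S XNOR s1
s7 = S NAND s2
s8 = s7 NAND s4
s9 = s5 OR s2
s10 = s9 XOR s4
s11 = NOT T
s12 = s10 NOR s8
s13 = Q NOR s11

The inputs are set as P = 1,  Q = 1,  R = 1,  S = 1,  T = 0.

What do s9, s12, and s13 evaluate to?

s0 = S AND Q = 1 AND 1 = 1
s2 = R OR T = 1 OR 0 = 1
s3 = T NOR s0 = 0 NOR 1 = 0
s4 = NOT R = NOT 1 = 0
s5 = s3 NOR P = 0 NOR 1 = 0
s7 = S NAND s2 = 1 NAND 1 = 0
s8 = s7 NAND s4 = 0 NAND 0 = 1
s9 = s5 OR s2 = 0 OR 1 = 1
s10 = s9 XOR s4 = 1 XOR 0 = 1
s11 = NOT T = NOT 0 = 1
s12 = s10 NOR s8 = 1 NOR 1 = 0
s13 = Q NOR s11 = 1 NOR 1 = 0

s9 = 1, s12 = 0, s13 = 0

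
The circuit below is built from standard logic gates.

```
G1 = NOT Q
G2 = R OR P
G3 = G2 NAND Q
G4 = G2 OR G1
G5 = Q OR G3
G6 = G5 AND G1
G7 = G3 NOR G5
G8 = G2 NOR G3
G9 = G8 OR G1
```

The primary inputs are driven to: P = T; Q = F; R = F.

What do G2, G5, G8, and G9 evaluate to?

G1 = NOT Q = NOT F = T
G2 = R OR P = F OR T = T
G3 = G2 NAND Q = T NAND F = T
G5 = Q OR G3 = F OR T = T
G8 = G2 NOR G3 = T NOR T = F
G9 = G8 OR G1 = F OR T = T

G2 = T, G5 = T, G8 = F, G9 = T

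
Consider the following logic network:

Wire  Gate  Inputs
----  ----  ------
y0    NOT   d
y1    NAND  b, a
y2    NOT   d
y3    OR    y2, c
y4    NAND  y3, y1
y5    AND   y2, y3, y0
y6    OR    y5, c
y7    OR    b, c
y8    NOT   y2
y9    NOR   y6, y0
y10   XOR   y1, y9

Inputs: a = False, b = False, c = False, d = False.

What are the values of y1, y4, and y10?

y1 = True, y4 = False, y10 = True

y0 = NOT d = NOT False = True
y1 = b NAND a = False NAND False = True
y2 = NOT d = NOT False = True
y3 = y2 OR c = True OR False = True
y4 = y3 NAND y1 = True NAND True = False
y5 = y2 AND y3 AND y0 = True AND True AND True = True
y6 = y5 OR c = True OR False = True
y9 = y6 NOR y0 = True NOR True = False
y10 = y1 XOR y9 = True XOR False = True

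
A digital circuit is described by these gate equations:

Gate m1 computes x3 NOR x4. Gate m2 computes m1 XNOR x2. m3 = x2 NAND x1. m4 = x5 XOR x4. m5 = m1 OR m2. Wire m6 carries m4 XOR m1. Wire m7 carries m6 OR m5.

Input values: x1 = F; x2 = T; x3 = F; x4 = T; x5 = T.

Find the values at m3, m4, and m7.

m1 = x3 NOR x4 = F NOR T = F
m2 = m1 XNOR x2 = F XNOR T = F
m3 = x2 NAND x1 = T NAND F = T
m4 = x5 XOR x4 = T XOR T = F
m5 = m1 OR m2 = F OR F = F
m6 = m4 XOR m1 = F XOR F = F
m7 = m6 OR m5 = F OR F = F

m3 = T; m4 = F; m7 = F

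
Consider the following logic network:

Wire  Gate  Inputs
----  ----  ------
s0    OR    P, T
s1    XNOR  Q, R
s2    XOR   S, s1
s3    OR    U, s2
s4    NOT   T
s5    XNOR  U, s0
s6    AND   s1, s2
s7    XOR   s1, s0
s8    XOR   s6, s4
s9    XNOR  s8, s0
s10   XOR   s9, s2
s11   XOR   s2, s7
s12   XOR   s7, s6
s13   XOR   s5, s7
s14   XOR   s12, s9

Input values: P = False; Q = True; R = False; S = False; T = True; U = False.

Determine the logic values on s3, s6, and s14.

s0 = P OR T = False OR True = True
s1 = Q XNOR R = True XNOR False = False
s2 = S XOR s1 = False XOR False = False
s3 = U OR s2 = False OR False = False
s4 = NOT T = NOT True = False
s6 = s1 AND s2 = False AND False = False
s7 = s1 XOR s0 = False XOR True = True
s8 = s6 XOR s4 = False XOR False = False
s9 = s8 XNOR s0 = False XNOR True = False
s12 = s7 XOR s6 = True XOR False = True
s14 = s12 XOR s9 = True XOR False = True

s3 = False, s6 = False, s14 = True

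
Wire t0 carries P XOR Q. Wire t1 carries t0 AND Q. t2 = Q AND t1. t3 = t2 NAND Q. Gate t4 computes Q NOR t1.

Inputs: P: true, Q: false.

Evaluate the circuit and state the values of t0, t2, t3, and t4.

t0 = true, t2 = false, t3 = true, t4 = true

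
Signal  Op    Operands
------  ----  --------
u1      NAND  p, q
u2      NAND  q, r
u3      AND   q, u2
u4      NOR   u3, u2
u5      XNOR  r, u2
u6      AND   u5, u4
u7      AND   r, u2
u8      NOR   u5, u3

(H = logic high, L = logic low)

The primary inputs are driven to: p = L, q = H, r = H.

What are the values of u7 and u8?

u7 = L  u8 = H

u2 = q NAND r = H NAND H = L
u3 = q AND u2 = H AND L = L
u5 = r XNOR u2 = H XNOR L = L
u7 = r AND u2 = H AND L = L
u8 = u5 NOR u3 = L NOR L = H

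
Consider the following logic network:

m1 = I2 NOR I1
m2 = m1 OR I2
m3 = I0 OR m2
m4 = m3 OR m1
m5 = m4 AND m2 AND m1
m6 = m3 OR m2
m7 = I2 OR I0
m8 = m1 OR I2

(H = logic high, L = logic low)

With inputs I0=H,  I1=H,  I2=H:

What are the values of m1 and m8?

m1 = L, m8 = H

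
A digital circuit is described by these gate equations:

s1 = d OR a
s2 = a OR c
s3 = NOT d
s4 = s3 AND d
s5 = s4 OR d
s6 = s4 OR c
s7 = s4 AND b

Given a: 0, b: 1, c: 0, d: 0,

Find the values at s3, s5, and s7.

s3 = 1  s5 = 0  s7 = 0

s3 = NOT d = NOT 0 = 1
s4 = s3 AND d = 1 AND 0 = 0
s5 = s4 OR d = 0 OR 0 = 0
s7 = s4 AND b = 0 AND 1 = 0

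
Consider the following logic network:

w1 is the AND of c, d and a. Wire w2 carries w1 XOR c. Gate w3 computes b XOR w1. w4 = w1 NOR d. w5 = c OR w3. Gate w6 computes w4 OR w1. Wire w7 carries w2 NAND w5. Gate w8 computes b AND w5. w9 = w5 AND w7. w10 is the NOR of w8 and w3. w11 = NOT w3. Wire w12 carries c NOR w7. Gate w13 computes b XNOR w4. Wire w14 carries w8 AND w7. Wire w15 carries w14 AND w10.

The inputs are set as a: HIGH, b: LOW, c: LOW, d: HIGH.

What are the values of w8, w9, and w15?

w1 = c AND d AND a = LOW AND HIGH AND HIGH = LOW
w2 = w1 XOR c = LOW XOR LOW = LOW
w3 = b XOR w1 = LOW XOR LOW = LOW
w5 = c OR w3 = LOW OR LOW = LOW
w7 = w2 NAND w5 = LOW NAND LOW = HIGH
w8 = b AND w5 = LOW AND LOW = LOW
w9 = w5 AND w7 = LOW AND HIGH = LOW
w10 = w8 NOR w3 = LOW NOR LOW = HIGH
w14 = w8 AND w7 = LOW AND HIGH = LOW
w15 = w14 AND w10 = LOW AND HIGH = LOW

w8 = LOW  w9 = LOW  w15 = LOW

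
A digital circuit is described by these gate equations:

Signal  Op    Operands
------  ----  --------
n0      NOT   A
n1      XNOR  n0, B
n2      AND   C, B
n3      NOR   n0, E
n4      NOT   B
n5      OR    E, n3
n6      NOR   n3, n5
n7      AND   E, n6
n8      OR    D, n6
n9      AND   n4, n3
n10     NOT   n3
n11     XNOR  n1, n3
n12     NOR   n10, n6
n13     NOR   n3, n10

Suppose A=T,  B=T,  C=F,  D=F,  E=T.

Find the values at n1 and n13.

n0 = NOT A = NOT T = F
n1 = n0 XNOR B = F XNOR T = F
n3 = n0 NOR E = F NOR T = F
n10 = NOT n3 = NOT F = T
n13 = n3 NOR n10 = F NOR T = F

n1 = F; n13 = F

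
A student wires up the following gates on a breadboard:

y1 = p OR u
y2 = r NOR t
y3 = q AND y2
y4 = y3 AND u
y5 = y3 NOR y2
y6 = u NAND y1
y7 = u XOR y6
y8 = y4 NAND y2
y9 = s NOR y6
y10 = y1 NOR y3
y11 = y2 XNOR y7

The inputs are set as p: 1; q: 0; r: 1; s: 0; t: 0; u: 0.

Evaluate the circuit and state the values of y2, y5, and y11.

y2 = 0, y5 = 1, y11 = 0

y1 = p OR u = 1 OR 0 = 1
y2 = r NOR t = 1 NOR 0 = 0
y3 = q AND y2 = 0 AND 0 = 0
y5 = y3 NOR y2 = 0 NOR 0 = 1
y6 = u NAND y1 = 0 NAND 1 = 1
y7 = u XOR y6 = 0 XOR 1 = 1
y11 = y2 XNOR y7 = 0 XNOR 1 = 0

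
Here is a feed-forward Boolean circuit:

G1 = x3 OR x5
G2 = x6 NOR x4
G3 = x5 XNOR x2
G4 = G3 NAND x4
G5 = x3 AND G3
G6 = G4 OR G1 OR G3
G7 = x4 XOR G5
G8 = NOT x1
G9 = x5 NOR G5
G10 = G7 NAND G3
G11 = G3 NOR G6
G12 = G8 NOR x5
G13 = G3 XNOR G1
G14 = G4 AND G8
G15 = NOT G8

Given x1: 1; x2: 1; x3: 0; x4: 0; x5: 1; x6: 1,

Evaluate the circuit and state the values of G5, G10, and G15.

G3 = x5 XNOR x2 = 1 XNOR 1 = 1
G5 = x3 AND G3 = 0 AND 1 = 0
G7 = x4 XOR G5 = 0 XOR 0 = 0
G8 = NOT x1 = NOT 1 = 0
G10 = G7 NAND G3 = 0 NAND 1 = 1
G15 = NOT G8 = NOT 0 = 1

G5 = 0; G10 = 1; G15 = 1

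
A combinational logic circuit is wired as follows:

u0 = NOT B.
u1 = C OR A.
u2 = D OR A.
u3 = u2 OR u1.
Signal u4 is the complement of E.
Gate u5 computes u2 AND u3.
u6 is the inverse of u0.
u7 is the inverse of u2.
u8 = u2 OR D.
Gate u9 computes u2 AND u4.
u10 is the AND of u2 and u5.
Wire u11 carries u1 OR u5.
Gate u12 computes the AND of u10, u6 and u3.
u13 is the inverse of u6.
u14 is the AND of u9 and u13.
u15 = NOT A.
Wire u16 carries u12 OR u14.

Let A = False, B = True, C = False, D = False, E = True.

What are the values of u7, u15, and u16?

u0 = NOT B = NOT True = False
u1 = C OR A = False OR False = False
u2 = D OR A = False OR False = False
u3 = u2 OR u1 = False OR False = False
u4 = NOT E = NOT True = False
u5 = u2 AND u3 = False AND False = False
u6 = NOT u0 = NOT False = True
u7 = NOT u2 = NOT False = True
u9 = u2 AND u4 = False AND False = False
u10 = u2 AND u5 = False AND False = False
u12 = u10 AND u6 AND u3 = False AND True AND False = False
u13 = NOT u6 = NOT True = False
u14 = u9 AND u13 = False AND False = False
u15 = NOT A = NOT False = True
u16 = u12 OR u14 = False OR False = False

u7 = True  u15 = True  u16 = False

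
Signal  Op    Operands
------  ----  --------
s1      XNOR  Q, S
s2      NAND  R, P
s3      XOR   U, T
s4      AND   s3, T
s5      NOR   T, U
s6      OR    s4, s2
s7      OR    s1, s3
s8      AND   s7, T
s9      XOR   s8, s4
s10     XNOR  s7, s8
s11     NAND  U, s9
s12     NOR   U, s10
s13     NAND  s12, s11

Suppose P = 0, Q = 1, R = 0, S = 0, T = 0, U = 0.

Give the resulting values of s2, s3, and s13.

s2 = 1; s3 = 0; s13 = 1

s1 = Q XNOR S = 1 XNOR 0 = 0
s2 = R NAND P = 0 NAND 0 = 1
s3 = U XOR T = 0 XOR 0 = 0
s4 = s3 AND T = 0 AND 0 = 0
s7 = s1 OR s3 = 0 OR 0 = 0
s8 = s7 AND T = 0 AND 0 = 0
s9 = s8 XOR s4 = 0 XOR 0 = 0
s10 = s7 XNOR s8 = 0 XNOR 0 = 1
s11 = U NAND s9 = 0 NAND 0 = 1
s12 = U NOR s10 = 0 NOR 1 = 0
s13 = s12 NAND s11 = 0 NAND 1 = 1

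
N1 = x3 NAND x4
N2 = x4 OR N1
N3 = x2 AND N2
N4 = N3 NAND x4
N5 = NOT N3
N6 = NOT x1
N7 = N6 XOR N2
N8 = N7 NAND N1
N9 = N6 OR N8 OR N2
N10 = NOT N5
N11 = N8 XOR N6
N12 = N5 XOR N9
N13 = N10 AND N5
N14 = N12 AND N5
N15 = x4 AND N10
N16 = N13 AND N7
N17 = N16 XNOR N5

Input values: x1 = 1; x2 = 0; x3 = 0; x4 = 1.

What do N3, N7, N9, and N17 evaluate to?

N3 = 0  N7 = 1  N9 = 1  N17 = 0

N1 = x3 NAND x4 = 0 NAND 1 = 1
N2 = x4 OR N1 = 1 OR 1 = 1
N3 = x2 AND N2 = 0 AND 1 = 0
N5 = NOT N3 = NOT 0 = 1
N6 = NOT x1 = NOT 1 = 0
N7 = N6 XOR N2 = 0 XOR 1 = 1
N8 = N7 NAND N1 = 1 NAND 1 = 0
N9 = N6 OR N8 OR N2 = 0 OR 0 OR 1 = 1
N10 = NOT N5 = NOT 1 = 0
N13 = N10 AND N5 = 0 AND 1 = 0
N16 = N13 AND N7 = 0 AND 1 = 0
N17 = N16 XNOR N5 = 0 XNOR 1 = 0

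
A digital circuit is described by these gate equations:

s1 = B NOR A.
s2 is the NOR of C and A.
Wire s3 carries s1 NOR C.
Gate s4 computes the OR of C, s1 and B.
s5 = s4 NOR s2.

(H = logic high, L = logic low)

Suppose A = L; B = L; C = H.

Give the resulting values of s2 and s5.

s1 = B NOR A = L NOR L = H
s2 = C NOR A = H NOR L = L
s4 = C OR s1 OR B = H OR H OR L = H
s5 = s4 NOR s2 = H NOR L = L

s2 = L, s5 = L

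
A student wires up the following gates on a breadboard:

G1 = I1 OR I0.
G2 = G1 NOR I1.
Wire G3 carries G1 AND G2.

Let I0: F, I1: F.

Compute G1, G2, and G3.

G1 = F  G2 = T  G3 = F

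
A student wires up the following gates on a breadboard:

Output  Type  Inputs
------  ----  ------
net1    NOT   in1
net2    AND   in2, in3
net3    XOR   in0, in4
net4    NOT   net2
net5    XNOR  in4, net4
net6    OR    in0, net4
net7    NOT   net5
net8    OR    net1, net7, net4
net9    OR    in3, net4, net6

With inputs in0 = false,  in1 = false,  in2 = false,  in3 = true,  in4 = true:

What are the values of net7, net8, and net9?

net1 = NOT in1 = NOT false = true
net2 = in2 AND in3 = false AND true = false
net4 = NOT net2 = NOT false = true
net5 = in4 XNOR net4 = true XNOR true = true
net6 = in0 OR net4 = false OR true = true
net7 = NOT net5 = NOT true = false
net8 = net1 OR net7 OR net4 = true OR false OR true = true
net9 = in3 OR net4 OR net6 = true OR true OR true = true

net7 = false; net8 = true; net9 = true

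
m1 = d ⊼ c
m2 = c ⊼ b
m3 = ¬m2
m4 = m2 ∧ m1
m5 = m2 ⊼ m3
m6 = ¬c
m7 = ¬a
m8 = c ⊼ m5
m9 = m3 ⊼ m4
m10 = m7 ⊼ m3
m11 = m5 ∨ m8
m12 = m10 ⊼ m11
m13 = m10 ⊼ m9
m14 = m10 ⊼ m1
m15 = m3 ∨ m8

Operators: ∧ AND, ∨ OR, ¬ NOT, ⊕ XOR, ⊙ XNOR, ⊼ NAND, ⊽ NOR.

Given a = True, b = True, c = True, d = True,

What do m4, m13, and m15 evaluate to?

m4 = False, m13 = False, m15 = True

m1 = d NAND c = True NAND True = False
m2 = c NAND b = True NAND True = False
m3 = NOT m2 = NOT False = True
m4 = m2 AND m1 = False AND False = False
m5 = m2 NAND m3 = False NAND True = True
m7 = NOT a = NOT True = False
m8 = c NAND m5 = True NAND True = False
m9 = m3 NAND m4 = True NAND False = True
m10 = m7 NAND m3 = False NAND True = True
m13 = m10 NAND m9 = True NAND True = False
m15 = m3 OR m8 = True OR False = True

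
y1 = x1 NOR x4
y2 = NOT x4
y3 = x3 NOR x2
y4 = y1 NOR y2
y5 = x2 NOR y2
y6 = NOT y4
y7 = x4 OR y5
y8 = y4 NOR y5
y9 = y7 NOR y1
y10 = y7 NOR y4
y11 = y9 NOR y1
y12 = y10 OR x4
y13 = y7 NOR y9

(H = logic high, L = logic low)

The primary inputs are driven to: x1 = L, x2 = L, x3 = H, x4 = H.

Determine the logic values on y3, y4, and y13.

y1 = x1 NOR x4 = L NOR H = L
y2 = NOT x4 = NOT H = L
y3 = x3 NOR x2 = H NOR L = L
y4 = y1 NOR y2 = L NOR L = H
y5 = x2 NOR y2 = L NOR L = H
y7 = x4 OR y5 = H OR H = H
y9 = y7 NOR y1 = H NOR L = L
y13 = y7 NOR y9 = H NOR L = L

y3 = L, y4 = H, y13 = L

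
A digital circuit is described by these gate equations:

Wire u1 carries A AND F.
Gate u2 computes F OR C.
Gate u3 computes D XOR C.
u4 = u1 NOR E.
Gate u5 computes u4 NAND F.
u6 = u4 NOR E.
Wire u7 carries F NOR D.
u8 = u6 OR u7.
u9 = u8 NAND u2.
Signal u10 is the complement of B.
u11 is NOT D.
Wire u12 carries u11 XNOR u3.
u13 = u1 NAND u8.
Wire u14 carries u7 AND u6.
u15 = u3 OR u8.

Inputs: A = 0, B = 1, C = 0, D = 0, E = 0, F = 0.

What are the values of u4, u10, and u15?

u1 = A AND F = 0 AND 0 = 0
u3 = D XOR C = 0 XOR 0 = 0
u4 = u1 NOR E = 0 NOR 0 = 1
u6 = u4 NOR E = 1 NOR 0 = 0
u7 = F NOR D = 0 NOR 0 = 1
u8 = u6 OR u7 = 0 OR 1 = 1
u10 = NOT B = NOT 1 = 0
u15 = u3 OR u8 = 0 OR 1 = 1

u4 = 1, u10 = 0, u15 = 1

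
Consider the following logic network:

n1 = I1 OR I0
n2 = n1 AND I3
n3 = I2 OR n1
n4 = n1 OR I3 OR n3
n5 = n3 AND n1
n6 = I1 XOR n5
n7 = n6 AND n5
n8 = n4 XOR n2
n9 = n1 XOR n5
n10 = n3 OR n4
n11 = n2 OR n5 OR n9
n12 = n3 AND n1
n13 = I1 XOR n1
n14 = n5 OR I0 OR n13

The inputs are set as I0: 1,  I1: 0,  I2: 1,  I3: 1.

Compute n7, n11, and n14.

n7 = 1; n11 = 1; n14 = 1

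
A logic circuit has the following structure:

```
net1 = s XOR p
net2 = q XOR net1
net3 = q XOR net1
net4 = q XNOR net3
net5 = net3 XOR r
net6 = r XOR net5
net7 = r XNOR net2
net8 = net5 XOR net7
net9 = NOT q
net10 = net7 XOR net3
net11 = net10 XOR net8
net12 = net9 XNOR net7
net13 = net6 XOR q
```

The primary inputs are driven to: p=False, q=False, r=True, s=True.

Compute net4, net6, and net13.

net4 = False, net6 = True, net13 = True

net1 = s XOR p = True XOR False = True
net3 = q XOR net1 = False XOR True = True
net4 = q XNOR net3 = False XNOR True = False
net5 = net3 XOR r = True XOR True = False
net6 = r XOR net5 = True XOR False = True
net13 = net6 XOR q = True XOR False = True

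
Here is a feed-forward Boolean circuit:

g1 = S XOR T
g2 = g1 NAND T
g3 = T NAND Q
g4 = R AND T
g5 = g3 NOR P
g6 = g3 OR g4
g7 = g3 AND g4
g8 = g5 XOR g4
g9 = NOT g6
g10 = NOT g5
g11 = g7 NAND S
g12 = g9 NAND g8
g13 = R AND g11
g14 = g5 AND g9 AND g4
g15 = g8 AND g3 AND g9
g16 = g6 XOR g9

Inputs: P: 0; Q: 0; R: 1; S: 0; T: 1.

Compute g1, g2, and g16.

g1 = 1, g2 = 0, g16 = 1

g1 = S XOR T = 0 XOR 1 = 1
g2 = g1 NAND T = 1 NAND 1 = 0
g3 = T NAND Q = 1 NAND 0 = 1
g4 = R AND T = 1 AND 1 = 1
g6 = g3 OR g4 = 1 OR 1 = 1
g9 = NOT g6 = NOT 1 = 0
g16 = g6 XOR g9 = 1 XOR 0 = 1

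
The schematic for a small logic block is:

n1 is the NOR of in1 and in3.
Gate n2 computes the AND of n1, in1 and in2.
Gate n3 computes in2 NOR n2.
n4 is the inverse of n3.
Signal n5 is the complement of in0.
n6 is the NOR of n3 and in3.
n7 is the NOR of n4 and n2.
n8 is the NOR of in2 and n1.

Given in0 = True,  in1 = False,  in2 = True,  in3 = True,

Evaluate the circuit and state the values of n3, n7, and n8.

n1 = in1 NOR in3 = False NOR True = False
n2 = n1 AND in1 AND in2 = False AND False AND True = False
n3 = in2 NOR n2 = True NOR False = False
n4 = NOT n3 = NOT False = True
n7 = n4 NOR n2 = True NOR False = False
n8 = in2 NOR n1 = True NOR False = False

n3 = False, n7 = False, n8 = False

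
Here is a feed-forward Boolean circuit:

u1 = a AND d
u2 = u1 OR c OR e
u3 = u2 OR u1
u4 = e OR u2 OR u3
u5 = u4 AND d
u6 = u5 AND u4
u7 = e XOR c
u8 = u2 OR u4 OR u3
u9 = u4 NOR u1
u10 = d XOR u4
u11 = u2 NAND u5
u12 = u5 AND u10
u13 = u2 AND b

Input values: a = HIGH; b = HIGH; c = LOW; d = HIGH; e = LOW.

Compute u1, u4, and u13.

u1 = a AND d = HIGH AND HIGH = HIGH
u2 = u1 OR c OR e = HIGH OR LOW OR LOW = HIGH
u3 = u2 OR u1 = HIGH OR HIGH = HIGH
u4 = e OR u2 OR u3 = LOW OR HIGH OR HIGH = HIGH
u13 = u2 AND b = HIGH AND HIGH = HIGH

u1 = HIGH; u4 = HIGH; u13 = HIGH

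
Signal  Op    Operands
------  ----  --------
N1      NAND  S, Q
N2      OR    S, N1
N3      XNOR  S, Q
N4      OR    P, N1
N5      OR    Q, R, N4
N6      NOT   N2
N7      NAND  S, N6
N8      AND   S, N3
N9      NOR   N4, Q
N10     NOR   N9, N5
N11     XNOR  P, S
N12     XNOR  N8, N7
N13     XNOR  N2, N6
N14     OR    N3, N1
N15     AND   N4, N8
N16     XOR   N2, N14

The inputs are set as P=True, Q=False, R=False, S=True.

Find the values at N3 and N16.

N3 = False, N16 = False

N1 = S NAND Q = True NAND False = True
N2 = S OR N1 = True OR True = True
N3 = S XNOR Q = True XNOR False = False
N14 = N3 OR N1 = False OR True = True
N16 = N2 XOR N14 = True XOR True = False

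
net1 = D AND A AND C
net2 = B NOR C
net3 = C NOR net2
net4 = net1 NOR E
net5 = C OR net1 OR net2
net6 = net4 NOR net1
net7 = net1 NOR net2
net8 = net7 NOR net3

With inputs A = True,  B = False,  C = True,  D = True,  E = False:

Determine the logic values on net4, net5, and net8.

net1 = D AND A AND C = True AND True AND True = True
net2 = B NOR C = False NOR True = False
net3 = C NOR net2 = True NOR False = False
net4 = net1 NOR E = True NOR False = False
net5 = C OR net1 OR net2 = True OR True OR False = True
net7 = net1 NOR net2 = True NOR False = False
net8 = net7 NOR net3 = False NOR False = True

net4 = False  net5 = True  net8 = True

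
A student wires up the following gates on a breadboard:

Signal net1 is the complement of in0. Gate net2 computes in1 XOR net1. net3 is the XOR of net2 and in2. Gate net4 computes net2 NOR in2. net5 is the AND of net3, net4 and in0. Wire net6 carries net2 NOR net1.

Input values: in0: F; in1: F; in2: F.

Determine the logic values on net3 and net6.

net3 = T, net6 = F

net1 = NOT in0 = NOT F = T
net2 = in1 XOR net1 = F XOR T = T
net3 = net2 XOR in2 = T XOR F = T
net6 = net2 NOR net1 = T NOR T = F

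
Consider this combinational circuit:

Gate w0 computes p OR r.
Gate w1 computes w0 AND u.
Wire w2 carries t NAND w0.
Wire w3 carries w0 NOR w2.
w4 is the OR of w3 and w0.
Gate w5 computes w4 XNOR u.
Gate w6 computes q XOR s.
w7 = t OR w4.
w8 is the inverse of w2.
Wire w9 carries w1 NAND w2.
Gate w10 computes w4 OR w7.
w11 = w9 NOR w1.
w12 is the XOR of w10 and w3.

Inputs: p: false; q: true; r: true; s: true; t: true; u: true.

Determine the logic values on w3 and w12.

w3 = false, w12 = true

w0 = p OR r = false OR true = true
w2 = t NAND w0 = true NAND true = false
w3 = w0 NOR w2 = true NOR false = false
w4 = w3 OR w0 = false OR true = true
w7 = t OR w4 = true OR true = true
w10 = w4 OR w7 = true OR true = true
w12 = w10 XOR w3 = true XOR false = true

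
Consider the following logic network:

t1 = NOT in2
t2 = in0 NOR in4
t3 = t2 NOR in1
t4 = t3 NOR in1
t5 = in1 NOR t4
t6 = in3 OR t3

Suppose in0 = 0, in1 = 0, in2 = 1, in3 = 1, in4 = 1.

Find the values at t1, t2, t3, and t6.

t1 = NOT in2 = NOT 1 = 0
t2 = in0 NOR in4 = 0 NOR 1 = 0
t3 = t2 NOR in1 = 0 NOR 0 = 1
t6 = in3 OR t3 = 1 OR 1 = 1

t1 = 0, t2 = 0, t3 = 1, t6 = 1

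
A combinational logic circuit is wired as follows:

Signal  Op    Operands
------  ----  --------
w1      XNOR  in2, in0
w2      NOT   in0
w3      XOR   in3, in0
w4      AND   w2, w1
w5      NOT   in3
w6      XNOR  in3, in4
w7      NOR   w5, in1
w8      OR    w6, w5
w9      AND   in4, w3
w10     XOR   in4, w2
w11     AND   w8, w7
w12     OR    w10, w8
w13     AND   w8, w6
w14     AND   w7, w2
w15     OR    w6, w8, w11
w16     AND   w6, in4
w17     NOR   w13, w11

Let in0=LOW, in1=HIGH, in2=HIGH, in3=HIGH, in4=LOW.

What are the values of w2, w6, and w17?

w2 = HIGH; w6 = LOW; w17 = HIGH

w2 = NOT in0 = NOT LOW = HIGH
w5 = NOT in3 = NOT HIGH = LOW
w6 = in3 XNOR in4 = HIGH XNOR LOW = LOW
w7 = w5 NOR in1 = LOW NOR HIGH = LOW
w8 = w6 OR w5 = LOW OR LOW = LOW
w11 = w8 AND w7 = LOW AND LOW = LOW
w13 = w8 AND w6 = LOW AND LOW = LOW
w17 = w13 NOR w11 = LOW NOR LOW = HIGH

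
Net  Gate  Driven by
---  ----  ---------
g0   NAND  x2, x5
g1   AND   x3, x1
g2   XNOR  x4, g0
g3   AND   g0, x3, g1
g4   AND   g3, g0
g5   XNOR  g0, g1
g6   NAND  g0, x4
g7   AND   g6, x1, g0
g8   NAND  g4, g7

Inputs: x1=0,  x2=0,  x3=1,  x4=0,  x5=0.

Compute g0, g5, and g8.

g0 = x2 NAND x5 = 0 NAND 0 = 1
g1 = x3 AND x1 = 1 AND 0 = 0
g3 = g0 AND x3 AND g1 = 1 AND 1 AND 0 = 0
g4 = g3 AND g0 = 0 AND 1 = 0
g5 = g0 XNOR g1 = 1 XNOR 0 = 0
g6 = g0 NAND x4 = 1 NAND 0 = 1
g7 = g6 AND x1 AND g0 = 1 AND 0 AND 1 = 0
g8 = g4 NAND g7 = 0 NAND 0 = 1

g0 = 1, g5 = 0, g8 = 1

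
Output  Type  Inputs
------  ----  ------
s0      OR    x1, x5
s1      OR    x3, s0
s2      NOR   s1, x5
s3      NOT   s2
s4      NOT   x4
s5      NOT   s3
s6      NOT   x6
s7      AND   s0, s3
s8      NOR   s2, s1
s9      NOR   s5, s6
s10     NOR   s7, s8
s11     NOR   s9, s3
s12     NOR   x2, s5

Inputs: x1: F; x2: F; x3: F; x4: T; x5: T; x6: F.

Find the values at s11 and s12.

s0 = x1 OR x5 = F OR T = T
s1 = x3 OR s0 = F OR T = T
s2 = s1 NOR x5 = T NOR T = F
s3 = NOT s2 = NOT F = T
s5 = NOT s3 = NOT T = F
s6 = NOT x6 = NOT F = T
s9 = s5 NOR s6 = F NOR T = F
s11 = s9 NOR s3 = F NOR T = F
s12 = x2 NOR s5 = F NOR F = T

s11 = F, s12 = T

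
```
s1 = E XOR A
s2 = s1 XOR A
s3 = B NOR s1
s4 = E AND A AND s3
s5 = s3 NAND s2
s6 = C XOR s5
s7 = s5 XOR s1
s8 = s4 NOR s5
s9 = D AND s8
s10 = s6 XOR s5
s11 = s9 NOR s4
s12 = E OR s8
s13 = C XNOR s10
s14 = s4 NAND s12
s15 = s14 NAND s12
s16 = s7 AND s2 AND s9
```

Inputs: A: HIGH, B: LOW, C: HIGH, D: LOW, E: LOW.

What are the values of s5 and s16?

s1 = E XOR A = LOW XOR HIGH = HIGH
s2 = s1 XOR A = HIGH XOR HIGH = LOW
s3 = B NOR s1 = LOW NOR HIGH = LOW
s4 = E AND A AND s3 = LOW AND HIGH AND LOW = LOW
s5 = s3 NAND s2 = LOW NAND LOW = HIGH
s7 = s5 XOR s1 = HIGH XOR HIGH = LOW
s8 = s4 NOR s5 = LOW NOR HIGH = LOW
s9 = D AND s8 = LOW AND LOW = LOW
s16 = s7 AND s2 AND s9 = LOW AND LOW AND LOW = LOW

s5 = HIGH, s16 = LOW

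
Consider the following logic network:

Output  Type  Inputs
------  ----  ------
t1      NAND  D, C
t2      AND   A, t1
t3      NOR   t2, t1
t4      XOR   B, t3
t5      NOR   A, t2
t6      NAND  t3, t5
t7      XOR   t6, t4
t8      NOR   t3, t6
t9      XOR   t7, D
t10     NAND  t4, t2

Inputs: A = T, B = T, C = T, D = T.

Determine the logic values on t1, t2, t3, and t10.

t1 = D NAND C = T NAND T = F
t2 = A AND t1 = T AND F = F
t3 = t2 NOR t1 = F NOR F = T
t4 = B XOR t3 = T XOR T = F
t10 = t4 NAND t2 = F NAND F = T

t1 = F  t2 = F  t3 = T  t10 = T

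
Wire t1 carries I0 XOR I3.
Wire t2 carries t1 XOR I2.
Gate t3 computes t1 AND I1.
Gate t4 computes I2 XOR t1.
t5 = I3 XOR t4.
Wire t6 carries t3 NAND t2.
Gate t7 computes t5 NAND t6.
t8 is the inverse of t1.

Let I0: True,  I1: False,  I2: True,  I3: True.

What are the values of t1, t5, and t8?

t1 = I0 XOR I3 = True XOR True = False
t4 = I2 XOR t1 = True XOR False = True
t5 = I3 XOR t4 = True XOR True = False
t8 = NOT t1 = NOT False = True

t1 = False, t5 = False, t8 = True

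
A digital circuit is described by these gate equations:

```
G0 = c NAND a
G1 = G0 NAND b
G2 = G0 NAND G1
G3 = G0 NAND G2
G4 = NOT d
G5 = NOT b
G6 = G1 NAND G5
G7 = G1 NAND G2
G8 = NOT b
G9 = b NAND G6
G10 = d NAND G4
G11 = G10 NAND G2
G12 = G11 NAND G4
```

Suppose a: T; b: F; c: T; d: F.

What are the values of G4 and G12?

G4 = T, G12 = T

G0 = c NAND a = T NAND T = F
G1 = G0 NAND b = F NAND F = T
G2 = G0 NAND G1 = F NAND T = T
G4 = NOT d = NOT F = T
G10 = d NAND G4 = F NAND T = T
G11 = G10 NAND G2 = T NAND T = F
G12 = G11 NAND G4 = F NAND T = T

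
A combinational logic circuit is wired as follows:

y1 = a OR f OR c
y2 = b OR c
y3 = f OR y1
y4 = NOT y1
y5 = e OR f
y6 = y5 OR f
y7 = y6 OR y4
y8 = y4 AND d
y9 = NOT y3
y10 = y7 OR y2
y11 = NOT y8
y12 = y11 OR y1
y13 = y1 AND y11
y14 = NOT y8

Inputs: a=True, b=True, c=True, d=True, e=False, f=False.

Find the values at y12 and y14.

y12 = True  y14 = True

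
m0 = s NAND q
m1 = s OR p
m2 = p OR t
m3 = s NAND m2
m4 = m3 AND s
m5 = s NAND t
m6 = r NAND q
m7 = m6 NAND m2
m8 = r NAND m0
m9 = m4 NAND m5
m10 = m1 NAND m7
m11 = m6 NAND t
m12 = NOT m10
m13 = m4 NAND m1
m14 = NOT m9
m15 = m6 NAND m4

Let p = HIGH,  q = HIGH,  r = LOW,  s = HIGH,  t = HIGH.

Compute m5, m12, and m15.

m5 = LOW, m12 = LOW, m15 = HIGH

m1 = s OR p = HIGH OR HIGH = HIGH
m2 = p OR t = HIGH OR HIGH = HIGH
m3 = s NAND m2 = HIGH NAND HIGH = LOW
m4 = m3 AND s = LOW AND HIGH = LOW
m5 = s NAND t = HIGH NAND HIGH = LOW
m6 = r NAND q = LOW NAND HIGH = HIGH
m7 = m6 NAND m2 = HIGH NAND HIGH = LOW
m10 = m1 NAND m7 = HIGH NAND LOW = HIGH
m12 = NOT m10 = NOT HIGH = LOW
m15 = m6 NAND m4 = HIGH NAND LOW = HIGH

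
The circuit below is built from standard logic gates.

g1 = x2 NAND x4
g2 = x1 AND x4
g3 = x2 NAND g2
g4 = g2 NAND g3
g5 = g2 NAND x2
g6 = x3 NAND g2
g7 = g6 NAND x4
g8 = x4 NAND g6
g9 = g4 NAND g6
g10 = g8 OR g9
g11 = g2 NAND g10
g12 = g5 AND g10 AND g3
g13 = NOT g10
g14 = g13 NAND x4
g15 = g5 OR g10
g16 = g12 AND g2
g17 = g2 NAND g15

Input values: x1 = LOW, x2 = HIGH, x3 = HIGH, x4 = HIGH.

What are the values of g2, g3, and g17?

g2 = LOW  g3 = HIGH  g17 = HIGH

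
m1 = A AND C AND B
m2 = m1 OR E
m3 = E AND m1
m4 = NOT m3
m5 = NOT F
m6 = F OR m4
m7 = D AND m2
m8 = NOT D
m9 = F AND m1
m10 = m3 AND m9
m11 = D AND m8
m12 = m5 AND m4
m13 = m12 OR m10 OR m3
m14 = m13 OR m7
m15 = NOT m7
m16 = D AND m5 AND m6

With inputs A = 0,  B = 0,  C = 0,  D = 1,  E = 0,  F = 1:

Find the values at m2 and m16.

m1 = A AND C AND B = 0 AND 0 AND 0 = 0
m2 = m1 OR E = 0 OR 0 = 0
m3 = E AND m1 = 0 AND 0 = 0
m4 = NOT m3 = NOT 0 = 1
m5 = NOT F = NOT 1 = 0
m6 = F OR m4 = 1 OR 1 = 1
m16 = D AND m5 AND m6 = 1 AND 0 AND 1 = 0

m2 = 0, m16 = 0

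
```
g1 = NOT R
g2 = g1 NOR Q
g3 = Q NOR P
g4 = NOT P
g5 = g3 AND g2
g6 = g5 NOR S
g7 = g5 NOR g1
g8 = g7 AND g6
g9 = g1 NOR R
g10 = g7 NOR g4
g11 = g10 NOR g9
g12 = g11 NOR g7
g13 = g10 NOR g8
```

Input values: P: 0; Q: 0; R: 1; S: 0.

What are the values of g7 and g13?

g1 = NOT R = NOT 1 = 0
g2 = g1 NOR Q = 0 NOR 0 = 1
g3 = Q NOR P = 0 NOR 0 = 1
g4 = NOT P = NOT 0 = 1
g5 = g3 AND g2 = 1 AND 1 = 1
g6 = g5 NOR S = 1 NOR 0 = 0
g7 = g5 NOR g1 = 1 NOR 0 = 0
g8 = g7 AND g6 = 0 AND 0 = 0
g10 = g7 NOR g4 = 0 NOR 1 = 0
g13 = g10 NOR g8 = 0 NOR 0 = 1

g7 = 0, g13 = 1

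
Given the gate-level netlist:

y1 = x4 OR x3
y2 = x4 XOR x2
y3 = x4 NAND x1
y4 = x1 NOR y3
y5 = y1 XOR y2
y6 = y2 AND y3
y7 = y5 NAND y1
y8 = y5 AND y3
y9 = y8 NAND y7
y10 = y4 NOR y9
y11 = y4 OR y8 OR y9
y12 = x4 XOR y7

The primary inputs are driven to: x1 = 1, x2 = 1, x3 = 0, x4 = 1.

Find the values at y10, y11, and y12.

y10 = 0, y11 = 1, y12 = 1

y1 = x4 OR x3 = 1 OR 0 = 1
y2 = x4 XOR x2 = 1 XOR 1 = 0
y3 = x4 NAND x1 = 1 NAND 1 = 0
y4 = x1 NOR y3 = 1 NOR 0 = 0
y5 = y1 XOR y2 = 1 XOR 0 = 1
y7 = y5 NAND y1 = 1 NAND 1 = 0
y8 = y5 AND y3 = 1 AND 0 = 0
y9 = y8 NAND y7 = 0 NAND 0 = 1
y10 = y4 NOR y9 = 0 NOR 1 = 0
y11 = y4 OR y8 OR y9 = 0 OR 0 OR 1 = 1
y12 = x4 XOR y7 = 1 XOR 0 = 1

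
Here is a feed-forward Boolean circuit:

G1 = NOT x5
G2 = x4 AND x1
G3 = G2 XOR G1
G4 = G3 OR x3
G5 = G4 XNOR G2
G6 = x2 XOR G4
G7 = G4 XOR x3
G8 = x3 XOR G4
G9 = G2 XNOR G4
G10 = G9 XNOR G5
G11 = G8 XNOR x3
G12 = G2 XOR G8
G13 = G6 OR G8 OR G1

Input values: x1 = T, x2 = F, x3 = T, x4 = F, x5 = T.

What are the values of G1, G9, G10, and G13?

G1 = F  G9 = F  G10 = T  G13 = T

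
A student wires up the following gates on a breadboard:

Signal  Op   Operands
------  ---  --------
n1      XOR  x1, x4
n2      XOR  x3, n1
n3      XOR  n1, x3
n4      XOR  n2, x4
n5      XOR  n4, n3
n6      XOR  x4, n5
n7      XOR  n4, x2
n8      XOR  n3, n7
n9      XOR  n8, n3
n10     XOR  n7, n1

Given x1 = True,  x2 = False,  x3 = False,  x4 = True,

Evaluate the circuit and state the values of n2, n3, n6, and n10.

n2 = False, n3 = False, n6 = False, n10 = True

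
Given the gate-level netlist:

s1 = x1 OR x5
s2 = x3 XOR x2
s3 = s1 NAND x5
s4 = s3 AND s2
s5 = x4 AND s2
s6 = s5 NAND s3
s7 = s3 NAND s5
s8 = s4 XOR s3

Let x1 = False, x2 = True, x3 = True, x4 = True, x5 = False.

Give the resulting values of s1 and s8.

s1 = False; s8 = True

s1 = x1 OR x5 = False OR False = False
s2 = x3 XOR x2 = True XOR True = False
s3 = s1 NAND x5 = False NAND False = True
s4 = s3 AND s2 = True AND False = False
s8 = s4 XOR s3 = False XOR True = True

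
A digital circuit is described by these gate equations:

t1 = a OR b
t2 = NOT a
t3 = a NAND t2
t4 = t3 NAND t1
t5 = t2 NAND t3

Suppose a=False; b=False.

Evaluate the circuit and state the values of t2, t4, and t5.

t1 = a OR b = False OR False = False
t2 = NOT a = NOT False = True
t3 = a NAND t2 = False NAND True = True
t4 = t3 NAND t1 = True NAND False = True
t5 = t2 NAND t3 = True NAND True = False

t2 = True, t4 = True, t5 = False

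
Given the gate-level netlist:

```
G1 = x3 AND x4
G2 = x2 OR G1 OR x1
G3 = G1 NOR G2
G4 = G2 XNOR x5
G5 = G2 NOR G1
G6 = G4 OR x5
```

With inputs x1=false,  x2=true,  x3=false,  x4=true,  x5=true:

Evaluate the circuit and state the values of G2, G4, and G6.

G1 = x3 AND x4 = false AND true = false
G2 = x2 OR G1 OR x1 = true OR false OR false = true
G4 = G2 XNOR x5 = true XNOR true = true
G6 = G4 OR x5 = true OR true = true

G2 = true, G4 = true, G6 = true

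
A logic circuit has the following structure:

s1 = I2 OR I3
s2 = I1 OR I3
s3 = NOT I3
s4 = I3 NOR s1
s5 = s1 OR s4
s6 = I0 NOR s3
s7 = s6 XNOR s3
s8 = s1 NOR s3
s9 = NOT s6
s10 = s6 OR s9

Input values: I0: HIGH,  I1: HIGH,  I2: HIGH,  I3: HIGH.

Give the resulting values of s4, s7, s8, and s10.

s1 = I2 OR I3 = HIGH OR HIGH = HIGH
s3 = NOT I3 = NOT HIGH = LOW
s4 = I3 NOR s1 = HIGH NOR HIGH = LOW
s6 = I0 NOR s3 = HIGH NOR LOW = LOW
s7 = s6 XNOR s3 = LOW XNOR LOW = HIGH
s8 = s1 NOR s3 = HIGH NOR LOW = LOW
s9 = NOT s6 = NOT LOW = HIGH
s10 = s6 OR s9 = LOW OR HIGH = HIGH

s4 = LOW; s7 = HIGH; s8 = LOW; s10 = HIGH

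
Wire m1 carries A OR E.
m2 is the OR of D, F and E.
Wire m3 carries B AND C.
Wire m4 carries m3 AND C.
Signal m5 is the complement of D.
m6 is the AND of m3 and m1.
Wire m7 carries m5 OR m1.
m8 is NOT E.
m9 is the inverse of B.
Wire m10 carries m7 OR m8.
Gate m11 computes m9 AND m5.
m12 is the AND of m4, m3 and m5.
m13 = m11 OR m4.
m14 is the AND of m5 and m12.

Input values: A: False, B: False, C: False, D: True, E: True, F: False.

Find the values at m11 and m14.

m3 = B AND C = False AND False = False
m4 = m3 AND C = False AND False = False
m5 = NOT D = NOT True = False
m9 = NOT B = NOT False = True
m11 = m9 AND m5 = True AND False = False
m12 = m4 AND m3 AND m5 = False AND False AND False = False
m14 = m5 AND m12 = False AND False = False

m11 = False, m14 = False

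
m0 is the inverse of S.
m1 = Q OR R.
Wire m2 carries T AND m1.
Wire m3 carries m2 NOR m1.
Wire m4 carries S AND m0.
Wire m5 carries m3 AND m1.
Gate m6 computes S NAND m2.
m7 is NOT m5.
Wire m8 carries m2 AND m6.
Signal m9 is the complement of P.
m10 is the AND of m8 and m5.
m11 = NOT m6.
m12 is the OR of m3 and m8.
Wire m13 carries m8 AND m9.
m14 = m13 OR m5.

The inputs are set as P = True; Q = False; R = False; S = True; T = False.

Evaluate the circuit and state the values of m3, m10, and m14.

m3 = True, m10 = False, m14 = False

m1 = Q OR R = False OR False = False
m2 = T AND m1 = False AND False = False
m3 = m2 NOR m1 = False NOR False = True
m5 = m3 AND m1 = True AND False = False
m6 = S NAND m2 = True NAND False = True
m8 = m2 AND m6 = False AND True = False
m9 = NOT P = NOT True = False
m10 = m8 AND m5 = False AND False = False
m13 = m8 AND m9 = False AND False = False
m14 = m13 OR m5 = False OR False = False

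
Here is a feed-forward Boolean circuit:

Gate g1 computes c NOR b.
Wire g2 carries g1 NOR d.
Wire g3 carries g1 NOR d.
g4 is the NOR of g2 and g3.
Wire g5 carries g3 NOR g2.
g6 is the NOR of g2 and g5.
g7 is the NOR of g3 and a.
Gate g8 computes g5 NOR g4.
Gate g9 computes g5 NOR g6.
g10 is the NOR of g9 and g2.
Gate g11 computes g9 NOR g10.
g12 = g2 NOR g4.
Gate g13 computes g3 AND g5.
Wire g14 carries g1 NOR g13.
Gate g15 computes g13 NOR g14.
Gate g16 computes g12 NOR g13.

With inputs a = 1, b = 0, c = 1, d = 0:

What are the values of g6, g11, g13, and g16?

g1 = c NOR b = 1 NOR 0 = 0
g2 = g1 NOR d = 0 NOR 0 = 1
g3 = g1 NOR d = 0 NOR 0 = 1
g4 = g2 NOR g3 = 1 NOR 1 = 0
g5 = g3 NOR g2 = 1 NOR 1 = 0
g6 = g2 NOR g5 = 1 NOR 0 = 0
g9 = g5 NOR g6 = 0 NOR 0 = 1
g10 = g9 NOR g2 = 1 NOR 1 = 0
g11 = g9 NOR g10 = 1 NOR 0 = 0
g12 = g2 NOR g4 = 1 NOR 0 = 0
g13 = g3 AND g5 = 1 AND 0 = 0
g16 = g12 NOR g13 = 0 NOR 0 = 1

g6 = 0  g11 = 0  g13 = 0  g16 = 1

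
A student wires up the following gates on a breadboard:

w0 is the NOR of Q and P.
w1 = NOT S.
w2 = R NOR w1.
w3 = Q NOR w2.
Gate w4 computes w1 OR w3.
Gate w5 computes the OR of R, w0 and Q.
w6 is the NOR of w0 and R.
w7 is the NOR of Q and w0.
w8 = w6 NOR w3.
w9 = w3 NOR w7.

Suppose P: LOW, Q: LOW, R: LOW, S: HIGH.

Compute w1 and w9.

w0 = Q NOR P = LOW NOR LOW = HIGH
w1 = NOT S = NOT HIGH = LOW
w2 = R NOR w1 = LOW NOR LOW = HIGH
w3 = Q NOR w2 = LOW NOR HIGH = LOW
w7 = Q NOR w0 = LOW NOR HIGH = LOW
w9 = w3 NOR w7 = LOW NOR LOW = HIGH

w1 = LOW  w9 = HIGH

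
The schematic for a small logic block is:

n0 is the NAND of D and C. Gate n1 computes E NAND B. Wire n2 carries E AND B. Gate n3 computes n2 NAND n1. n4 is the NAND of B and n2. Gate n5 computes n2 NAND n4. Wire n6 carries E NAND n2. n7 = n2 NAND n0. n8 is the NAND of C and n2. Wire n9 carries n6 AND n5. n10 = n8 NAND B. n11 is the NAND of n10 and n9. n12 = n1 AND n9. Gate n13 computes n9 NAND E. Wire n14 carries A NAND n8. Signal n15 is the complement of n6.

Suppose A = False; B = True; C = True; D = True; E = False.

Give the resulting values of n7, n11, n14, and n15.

n7 = True; n11 = True; n14 = True; n15 = False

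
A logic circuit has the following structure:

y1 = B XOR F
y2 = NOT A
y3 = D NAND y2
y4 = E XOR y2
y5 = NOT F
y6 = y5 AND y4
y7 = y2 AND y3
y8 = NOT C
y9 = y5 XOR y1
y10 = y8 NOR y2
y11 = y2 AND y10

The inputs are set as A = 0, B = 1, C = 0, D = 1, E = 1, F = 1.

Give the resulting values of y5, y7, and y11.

y2 = NOT A = NOT 0 = 1
y3 = D NAND y2 = 1 NAND 1 = 0
y5 = NOT F = NOT 1 = 0
y7 = y2 AND y3 = 1 AND 0 = 0
y8 = NOT C = NOT 0 = 1
y10 = y8 NOR y2 = 1 NOR 1 = 0
y11 = y2 AND y10 = 1 AND 0 = 0

y5 = 0, y7 = 0, y11 = 0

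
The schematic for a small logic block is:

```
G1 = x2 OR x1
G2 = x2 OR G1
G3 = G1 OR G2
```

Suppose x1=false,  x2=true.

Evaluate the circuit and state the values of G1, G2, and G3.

G1 = x2 OR x1 = true OR false = true
G2 = x2 OR G1 = true OR true = true
G3 = G1 OR G2 = true OR true = true

G1 = true, G2 = true, G3 = true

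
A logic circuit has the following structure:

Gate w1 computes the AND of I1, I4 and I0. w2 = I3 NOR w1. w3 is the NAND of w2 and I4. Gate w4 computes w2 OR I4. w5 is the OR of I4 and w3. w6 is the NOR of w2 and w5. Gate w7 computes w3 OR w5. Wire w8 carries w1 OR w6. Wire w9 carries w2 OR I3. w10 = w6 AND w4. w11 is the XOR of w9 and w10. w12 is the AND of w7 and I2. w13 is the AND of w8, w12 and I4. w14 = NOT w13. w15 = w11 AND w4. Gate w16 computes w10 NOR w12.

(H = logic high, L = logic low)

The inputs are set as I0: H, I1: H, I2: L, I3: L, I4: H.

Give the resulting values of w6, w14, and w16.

w6 = L  w14 = H  w16 = H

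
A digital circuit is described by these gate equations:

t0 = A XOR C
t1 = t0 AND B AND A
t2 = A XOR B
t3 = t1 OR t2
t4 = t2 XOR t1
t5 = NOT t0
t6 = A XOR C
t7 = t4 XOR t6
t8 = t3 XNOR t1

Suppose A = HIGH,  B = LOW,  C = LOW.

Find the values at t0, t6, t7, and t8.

t0 = HIGH, t6 = HIGH, t7 = LOW, t8 = LOW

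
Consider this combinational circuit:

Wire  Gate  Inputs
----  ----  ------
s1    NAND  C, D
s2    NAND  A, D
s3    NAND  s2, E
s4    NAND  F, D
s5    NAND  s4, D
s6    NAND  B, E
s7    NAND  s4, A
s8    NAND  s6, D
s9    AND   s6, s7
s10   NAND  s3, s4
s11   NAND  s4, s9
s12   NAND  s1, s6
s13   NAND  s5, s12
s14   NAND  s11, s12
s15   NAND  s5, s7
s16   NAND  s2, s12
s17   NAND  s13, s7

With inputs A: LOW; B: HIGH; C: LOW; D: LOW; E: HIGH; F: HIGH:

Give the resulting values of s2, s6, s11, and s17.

s2 = HIGH, s6 = LOW, s11 = HIGH, s17 = HIGH

s1 = C NAND D = LOW NAND LOW = HIGH
s2 = A NAND D = LOW NAND LOW = HIGH
s4 = F NAND D = HIGH NAND LOW = HIGH
s5 = s4 NAND D = HIGH NAND LOW = HIGH
s6 = B NAND E = HIGH NAND HIGH = LOW
s7 = s4 NAND A = HIGH NAND LOW = HIGH
s9 = s6 AND s7 = LOW AND HIGH = LOW
s11 = s4 NAND s9 = HIGH NAND LOW = HIGH
s12 = s1 NAND s6 = HIGH NAND LOW = HIGH
s13 = s5 NAND s12 = HIGH NAND HIGH = LOW
s17 = s13 NAND s7 = LOW NAND HIGH = HIGH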